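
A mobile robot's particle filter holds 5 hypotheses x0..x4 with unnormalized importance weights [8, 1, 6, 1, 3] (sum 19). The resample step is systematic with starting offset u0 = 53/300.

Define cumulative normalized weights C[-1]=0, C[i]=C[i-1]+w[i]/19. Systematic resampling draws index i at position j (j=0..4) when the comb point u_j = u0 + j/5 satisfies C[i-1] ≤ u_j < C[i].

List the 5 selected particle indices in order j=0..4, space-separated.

0 0 2 2 4

C = [8/19, 9/19, 15/19, 16/19, 1]
j=0: u_0=53/300 ∈ [0, 8/19) → index 0
j=1: u_1=113/300 ∈ [0, 8/19) → index 0
j=2: u_2=173/300 ∈ [9/19, 15/19) → index 2
j=3: u_3=233/300 ∈ [9/19, 15/19) → index 2
j=4: u_4=293/300 ∈ [16/19, 1) → index 4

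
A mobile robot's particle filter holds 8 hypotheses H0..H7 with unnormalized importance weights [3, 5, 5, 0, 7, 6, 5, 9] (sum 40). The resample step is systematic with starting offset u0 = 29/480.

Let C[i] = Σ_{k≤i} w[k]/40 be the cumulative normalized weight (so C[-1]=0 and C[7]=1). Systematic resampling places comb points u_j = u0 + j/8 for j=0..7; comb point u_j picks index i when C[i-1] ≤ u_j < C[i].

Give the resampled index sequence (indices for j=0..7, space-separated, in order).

0 1 2 4 5 6 7 7

C = [3/40, 1/5, 13/40, 13/40, 1/2, 13/20, 31/40, 1]
j=0: u_0=29/480 ∈ [0, 3/40) → index 0
j=1: u_1=89/480 ∈ [3/40, 1/5) → index 1
j=2: u_2=149/480 ∈ [1/5, 13/40) → index 2
j=3: u_3=209/480 ∈ [13/40, 1/2) → index 4
j=4: u_4=269/480 ∈ [1/2, 13/20) → index 5
j=5: u_5=329/480 ∈ [13/20, 31/40) → index 6
j=6: u_6=389/480 ∈ [31/40, 1) → index 7
j=7: u_7=449/480 ∈ [31/40, 1) → index 7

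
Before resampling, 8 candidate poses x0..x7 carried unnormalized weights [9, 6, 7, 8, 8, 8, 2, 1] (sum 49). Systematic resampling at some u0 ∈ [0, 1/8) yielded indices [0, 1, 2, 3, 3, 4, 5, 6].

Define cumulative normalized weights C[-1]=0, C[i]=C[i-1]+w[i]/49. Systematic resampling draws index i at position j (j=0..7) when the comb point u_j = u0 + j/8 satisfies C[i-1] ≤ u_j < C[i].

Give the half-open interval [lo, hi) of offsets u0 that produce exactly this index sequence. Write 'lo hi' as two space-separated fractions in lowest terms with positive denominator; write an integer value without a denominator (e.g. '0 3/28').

29/392 41/392

C = [9/49, 15/49, 22/49, 30/49, 38/49, 46/49, 48/49, 1]
j=0 picked index 0: u0 ∈ [0, 9/49)
j=1 picked index 1: u0 ∈ [23/392, 71/392)
j=2 picked index 2: u0 ∈ [11/196, 39/196)
j=3 picked index 3: u0 ∈ [29/392, 93/392)
j=4 picked index 3: u0 ∈ [-5/98, 11/98)
j=5 picked index 4: u0 ∈ [-5/392, 59/392)
j=6 picked index 5: u0 ∈ [5/196, 37/196)
j=7 picked index 6: u0 ∈ [25/392, 41/392)
intersection: [29/392, 41/392)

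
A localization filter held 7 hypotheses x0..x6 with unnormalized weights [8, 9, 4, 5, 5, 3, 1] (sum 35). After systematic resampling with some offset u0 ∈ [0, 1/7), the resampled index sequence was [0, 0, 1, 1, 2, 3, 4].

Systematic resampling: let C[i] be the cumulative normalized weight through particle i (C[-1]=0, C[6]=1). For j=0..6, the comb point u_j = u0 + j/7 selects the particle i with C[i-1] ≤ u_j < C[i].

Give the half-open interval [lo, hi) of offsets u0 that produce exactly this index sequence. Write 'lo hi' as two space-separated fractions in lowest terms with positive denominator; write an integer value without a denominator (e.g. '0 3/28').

C = [8/35, 17/35, 3/5, 26/35, 31/35, 34/35, 1]
j=0 picked index 0: u0 ∈ [0, 8/35)
j=1 picked index 0: u0 ∈ [-1/7, 3/35)
j=2 picked index 1: u0 ∈ [-2/35, 1/5)
j=3 picked index 1: u0 ∈ [-1/5, 2/35)
j=4 picked index 2: u0 ∈ [-3/35, 1/35)
j=5 picked index 3: u0 ∈ [-4/35, 1/35)
j=6 picked index 4: u0 ∈ [-4/35, 1/35)
intersection: [0, 1/35)

0 1/35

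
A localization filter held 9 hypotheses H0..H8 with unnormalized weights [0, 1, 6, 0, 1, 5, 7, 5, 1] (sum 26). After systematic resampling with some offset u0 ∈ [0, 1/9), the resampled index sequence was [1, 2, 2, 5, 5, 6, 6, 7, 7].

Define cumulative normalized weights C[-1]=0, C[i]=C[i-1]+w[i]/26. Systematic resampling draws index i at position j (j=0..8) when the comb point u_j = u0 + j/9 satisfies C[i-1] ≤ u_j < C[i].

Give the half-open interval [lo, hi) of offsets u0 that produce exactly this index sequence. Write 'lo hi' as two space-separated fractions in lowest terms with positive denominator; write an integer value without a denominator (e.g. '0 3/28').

0 1/26

C = [0, 1/26, 7/26, 7/26, 4/13, 1/2, 10/13, 25/26, 1]
j=0 picked index 1: u0 ∈ [0, 1/26)
j=1 picked index 2: u0 ∈ [-17/234, 37/234)
j=2 picked index 2: u0 ∈ [-43/234, 11/234)
j=3 picked index 5: u0 ∈ [-1/39, 1/6)
j=4 picked index 5: u0 ∈ [-16/117, 1/18)
j=5 picked index 6: u0 ∈ [-1/18, 25/117)
j=6 picked index 6: u0 ∈ [-1/6, 4/39)
j=7 picked index 7: u0 ∈ [-1/117, 43/234)
j=8 picked index 7: u0 ∈ [-14/117, 17/234)
intersection: [0, 1/26)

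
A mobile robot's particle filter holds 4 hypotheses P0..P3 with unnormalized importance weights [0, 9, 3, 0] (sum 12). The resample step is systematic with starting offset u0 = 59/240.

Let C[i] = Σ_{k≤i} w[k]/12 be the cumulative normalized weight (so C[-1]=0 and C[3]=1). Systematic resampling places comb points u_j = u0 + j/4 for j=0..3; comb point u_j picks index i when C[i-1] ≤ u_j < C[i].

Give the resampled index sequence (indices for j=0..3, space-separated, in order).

1 1 1 2

C = [0, 3/4, 1, 1]
j=0: u_0=59/240 ∈ [0, 3/4) → index 1
j=1: u_1=119/240 ∈ [0, 3/4) → index 1
j=2: u_2=179/240 ∈ [0, 3/4) → index 1
j=3: u_3=239/240 ∈ [3/4, 1) → index 2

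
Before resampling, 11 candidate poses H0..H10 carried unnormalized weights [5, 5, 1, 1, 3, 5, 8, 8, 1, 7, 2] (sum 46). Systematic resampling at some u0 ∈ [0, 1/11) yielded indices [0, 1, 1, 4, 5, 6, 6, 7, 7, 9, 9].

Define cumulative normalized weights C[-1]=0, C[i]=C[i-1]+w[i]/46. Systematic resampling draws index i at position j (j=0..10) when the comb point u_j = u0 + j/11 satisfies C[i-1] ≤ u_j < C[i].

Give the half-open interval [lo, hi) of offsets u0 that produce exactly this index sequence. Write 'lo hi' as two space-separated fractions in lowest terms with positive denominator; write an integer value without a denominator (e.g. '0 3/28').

C = [5/46, 5/23, 11/46, 6/23, 15/46, 10/23, 14/23, 18/23, 37/46, 22/23, 1]
j=0 picked index 0: u0 ∈ [0, 5/46)
j=1 picked index 1: u0 ∈ [9/506, 32/253)
j=2 picked index 1: u0 ∈ [-37/506, 9/253)
j=3 picked index 4: u0 ∈ [-3/253, 27/506)
j=4 picked index 5: u0 ∈ [-19/506, 18/253)
j=5 picked index 6: u0 ∈ [-5/253, 39/253)
j=6 picked index 6: u0 ∈ [-28/253, 16/253)
j=7 picked index 7: u0 ∈ [-7/253, 37/253)
j=8 picked index 7: u0 ∈ [-30/253, 14/253)
j=9 picked index 9: u0 ∈ [-7/506, 35/253)
j=10 picked index 9: u0 ∈ [-53/506, 12/253)
intersection: [9/506, 9/253)

9/506 9/253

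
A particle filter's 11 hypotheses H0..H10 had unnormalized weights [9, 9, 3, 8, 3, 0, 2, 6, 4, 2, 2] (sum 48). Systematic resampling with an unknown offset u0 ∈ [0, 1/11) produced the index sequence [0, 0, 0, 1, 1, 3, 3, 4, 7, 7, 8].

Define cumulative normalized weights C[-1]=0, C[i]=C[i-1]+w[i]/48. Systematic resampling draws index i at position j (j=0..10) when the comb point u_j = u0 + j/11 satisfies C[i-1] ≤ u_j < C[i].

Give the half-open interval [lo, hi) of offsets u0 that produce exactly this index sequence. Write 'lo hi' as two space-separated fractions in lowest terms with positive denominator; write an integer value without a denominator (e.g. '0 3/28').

C = [3/16, 3/8, 7/16, 29/48, 2/3, 2/3, 17/24, 5/6, 11/12, 23/24, 1]
j=0 picked index 0: u0 ∈ [0, 3/16)
j=1 picked index 0: u0 ∈ [-1/11, 17/176)
j=2 picked index 0: u0 ∈ [-2/11, 1/176)
j=3 picked index 1: u0 ∈ [-15/176, 9/88)
j=4 picked index 1: u0 ∈ [-31/176, 1/88)
j=5 picked index 3: u0 ∈ [-3/176, 79/528)
j=6 picked index 3: u0 ∈ [-19/176, 31/528)
j=7 picked index 4: u0 ∈ [-17/528, 1/33)
j=8 picked index 7: u0 ∈ [-5/264, 7/66)
j=9 picked index 7: u0 ∈ [-29/264, 1/66)
j=10 picked index 8: u0 ∈ [-5/66, 1/132)
intersection: [0, 1/176)

0 1/176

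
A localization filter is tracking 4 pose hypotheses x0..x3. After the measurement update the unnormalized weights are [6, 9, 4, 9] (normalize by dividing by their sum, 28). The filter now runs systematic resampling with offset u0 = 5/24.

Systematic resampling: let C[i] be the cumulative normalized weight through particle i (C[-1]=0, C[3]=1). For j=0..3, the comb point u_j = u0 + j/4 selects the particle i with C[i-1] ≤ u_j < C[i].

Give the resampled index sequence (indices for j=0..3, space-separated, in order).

0 1 3 3

C = [3/14, 15/28, 19/28, 1]
j=0: u_0=5/24 ∈ [0, 3/14) → index 0
j=1: u_1=11/24 ∈ [3/14, 15/28) → index 1
j=2: u_2=17/24 ∈ [19/28, 1) → index 3
j=3: u_3=23/24 ∈ [19/28, 1) → index 3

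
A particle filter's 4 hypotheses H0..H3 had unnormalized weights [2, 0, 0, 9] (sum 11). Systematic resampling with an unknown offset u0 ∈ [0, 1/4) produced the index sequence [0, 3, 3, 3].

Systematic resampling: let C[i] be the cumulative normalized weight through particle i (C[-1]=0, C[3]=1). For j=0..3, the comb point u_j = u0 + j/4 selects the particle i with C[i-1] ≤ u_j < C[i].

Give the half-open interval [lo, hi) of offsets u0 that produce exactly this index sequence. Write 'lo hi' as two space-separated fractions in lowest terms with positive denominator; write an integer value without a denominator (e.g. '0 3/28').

0 2/11

C = [2/11, 2/11, 2/11, 1]
j=0 picked index 0: u0 ∈ [0, 2/11)
j=1 picked index 3: u0 ∈ [-3/44, 3/4)
j=2 picked index 3: u0 ∈ [-7/22, 1/2)
j=3 picked index 3: u0 ∈ [-25/44, 1/4)
intersection: [0, 2/11)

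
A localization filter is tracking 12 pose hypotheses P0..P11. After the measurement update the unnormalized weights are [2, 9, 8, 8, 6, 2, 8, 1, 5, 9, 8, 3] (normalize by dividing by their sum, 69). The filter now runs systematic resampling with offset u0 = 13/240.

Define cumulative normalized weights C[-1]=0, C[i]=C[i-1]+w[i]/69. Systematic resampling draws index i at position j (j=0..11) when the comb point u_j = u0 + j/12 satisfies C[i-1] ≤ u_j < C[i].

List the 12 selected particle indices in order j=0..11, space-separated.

C = [2/69, 11/69, 19/69, 9/23, 11/23, 35/69, 43/69, 44/69, 49/69, 58/69, 22/23, 1]
j=0: u_0=13/240 ∈ [2/69, 11/69) → index 1
j=1: u_1=11/80 ∈ [2/69, 11/69) → index 1
j=2: u_2=53/240 ∈ [11/69, 19/69) → index 2
j=3: u_3=73/240 ∈ [19/69, 9/23) → index 3
j=4: u_4=31/80 ∈ [19/69, 9/23) → index 3
j=5: u_5=113/240 ∈ [9/23, 11/23) → index 4
j=6: u_6=133/240 ∈ [35/69, 43/69) → index 6
j=7: u_7=51/80 ∈ [43/69, 44/69) → index 7
j=8: u_8=173/240 ∈ [49/69, 58/69) → index 9
j=9: u_9=193/240 ∈ [49/69, 58/69) → index 9
j=10: u_10=71/80 ∈ [58/69, 22/23) → index 10
j=11: u_11=233/240 ∈ [22/23, 1) → index 11

1 1 2 3 3 4 6 7 9 9 10 11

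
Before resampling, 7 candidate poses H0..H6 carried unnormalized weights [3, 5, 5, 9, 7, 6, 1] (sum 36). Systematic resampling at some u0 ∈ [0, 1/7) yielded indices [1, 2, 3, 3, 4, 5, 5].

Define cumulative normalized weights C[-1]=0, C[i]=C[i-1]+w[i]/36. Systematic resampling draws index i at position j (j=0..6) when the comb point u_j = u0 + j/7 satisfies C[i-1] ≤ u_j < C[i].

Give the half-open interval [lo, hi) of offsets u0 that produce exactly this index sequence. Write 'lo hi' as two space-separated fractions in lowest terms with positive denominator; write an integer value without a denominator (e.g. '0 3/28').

23/252 29/252

C = [1/12, 2/9, 13/36, 11/18, 29/36, 35/36, 1]
j=0 picked index 1: u0 ∈ [1/12, 2/9)
j=1 picked index 2: u0 ∈ [5/63, 55/252)
j=2 picked index 3: u0 ∈ [19/252, 41/126)
j=3 picked index 3: u0 ∈ [-17/252, 23/126)
j=4 picked index 4: u0 ∈ [5/126, 59/252)
j=5 picked index 5: u0 ∈ [23/252, 65/252)
j=6 picked index 5: u0 ∈ [-13/252, 29/252)
intersection: [23/252, 29/252)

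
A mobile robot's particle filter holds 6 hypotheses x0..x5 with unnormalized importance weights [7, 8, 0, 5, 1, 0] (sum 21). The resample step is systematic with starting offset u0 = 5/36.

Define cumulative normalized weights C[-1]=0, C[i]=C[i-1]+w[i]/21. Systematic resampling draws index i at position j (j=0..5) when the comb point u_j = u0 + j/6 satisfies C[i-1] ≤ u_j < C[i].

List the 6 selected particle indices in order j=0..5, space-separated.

0 0 1 1 3 4

C = [1/3, 5/7, 5/7, 20/21, 1, 1]
j=0: u_0=5/36 ∈ [0, 1/3) → index 0
j=1: u_1=11/36 ∈ [0, 1/3) → index 0
j=2: u_2=17/36 ∈ [1/3, 5/7) → index 1
j=3: u_3=23/36 ∈ [1/3, 5/7) → index 1
j=4: u_4=29/36 ∈ [5/7, 20/21) → index 3
j=5: u_5=35/36 ∈ [20/21, 1) → index 4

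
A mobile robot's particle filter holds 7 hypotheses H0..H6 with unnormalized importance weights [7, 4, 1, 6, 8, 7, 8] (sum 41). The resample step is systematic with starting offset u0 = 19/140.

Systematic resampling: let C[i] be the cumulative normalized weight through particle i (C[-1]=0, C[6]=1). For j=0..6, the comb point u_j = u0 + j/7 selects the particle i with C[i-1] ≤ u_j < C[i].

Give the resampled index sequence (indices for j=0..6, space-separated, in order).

C = [7/41, 11/41, 12/41, 18/41, 26/41, 33/41, 1]
j=0: u_0=19/140 ∈ [0, 7/41) → index 0
j=1: u_1=39/140 ∈ [11/41, 12/41) → index 2
j=2: u_2=59/140 ∈ [12/41, 18/41) → index 3
j=3: u_3=79/140 ∈ [18/41, 26/41) → index 4
j=4: u_4=99/140 ∈ [26/41, 33/41) → index 5
j=5: u_5=17/20 ∈ [33/41, 1) → index 6
j=6: u_6=139/140 ∈ [33/41, 1) → index 6

0 2 3 4 5 6 6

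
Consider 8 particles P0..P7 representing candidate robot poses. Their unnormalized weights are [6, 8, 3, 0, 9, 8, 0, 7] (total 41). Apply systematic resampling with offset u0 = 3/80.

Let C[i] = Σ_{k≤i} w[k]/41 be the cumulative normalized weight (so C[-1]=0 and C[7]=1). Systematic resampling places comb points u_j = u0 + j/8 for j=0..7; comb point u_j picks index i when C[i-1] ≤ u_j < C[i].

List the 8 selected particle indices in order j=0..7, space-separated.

0 1 1 2 4 5 5 7

C = [6/41, 14/41, 17/41, 17/41, 26/41, 34/41, 34/41, 1]
j=0: u_0=3/80 ∈ [0, 6/41) → index 0
j=1: u_1=13/80 ∈ [6/41, 14/41) → index 1
j=2: u_2=23/80 ∈ [6/41, 14/41) → index 1
j=3: u_3=33/80 ∈ [14/41, 17/41) → index 2
j=4: u_4=43/80 ∈ [17/41, 26/41) → index 4
j=5: u_5=53/80 ∈ [26/41, 34/41) → index 5
j=6: u_6=63/80 ∈ [26/41, 34/41) → index 5
j=7: u_7=73/80 ∈ [34/41, 1) → index 7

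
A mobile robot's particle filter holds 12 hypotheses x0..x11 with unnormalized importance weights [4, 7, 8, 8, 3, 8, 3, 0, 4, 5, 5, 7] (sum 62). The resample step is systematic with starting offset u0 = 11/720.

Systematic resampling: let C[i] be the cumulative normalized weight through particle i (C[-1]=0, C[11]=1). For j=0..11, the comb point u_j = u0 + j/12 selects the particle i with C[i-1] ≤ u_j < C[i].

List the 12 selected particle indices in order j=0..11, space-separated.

0 1 2 2 3 3 5 5 8 9 10 11

C = [2/31, 11/62, 19/62, 27/62, 15/31, 19/31, 41/62, 41/62, 45/62, 25/31, 55/62, 1]
j=0: u_0=11/720 ∈ [0, 2/31) → index 0
j=1: u_1=71/720 ∈ [2/31, 11/62) → index 1
j=2: u_2=131/720 ∈ [11/62, 19/62) → index 2
j=3: u_3=191/720 ∈ [11/62, 19/62) → index 2
j=4: u_4=251/720 ∈ [19/62, 27/62) → index 3
j=5: u_5=311/720 ∈ [19/62, 27/62) → index 3
j=6: u_6=371/720 ∈ [15/31, 19/31) → index 5
j=7: u_7=431/720 ∈ [15/31, 19/31) → index 5
j=8: u_8=491/720 ∈ [41/62, 45/62) → index 8
j=9: u_9=551/720 ∈ [45/62, 25/31) → index 9
j=10: u_10=611/720 ∈ [25/31, 55/62) → index 10
j=11: u_11=671/720 ∈ [55/62, 1) → index 11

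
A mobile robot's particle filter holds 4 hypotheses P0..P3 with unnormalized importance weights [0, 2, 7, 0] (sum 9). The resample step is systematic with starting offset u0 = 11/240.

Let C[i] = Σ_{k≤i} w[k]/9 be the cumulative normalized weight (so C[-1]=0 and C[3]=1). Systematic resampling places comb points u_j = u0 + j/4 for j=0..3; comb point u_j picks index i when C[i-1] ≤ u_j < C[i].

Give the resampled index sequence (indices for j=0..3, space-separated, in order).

1 2 2 2

C = [0, 2/9, 1, 1]
j=0: u_0=11/240 ∈ [0, 2/9) → index 1
j=1: u_1=71/240 ∈ [2/9, 1) → index 2
j=2: u_2=131/240 ∈ [2/9, 1) → index 2
j=3: u_3=191/240 ∈ [2/9, 1) → index 2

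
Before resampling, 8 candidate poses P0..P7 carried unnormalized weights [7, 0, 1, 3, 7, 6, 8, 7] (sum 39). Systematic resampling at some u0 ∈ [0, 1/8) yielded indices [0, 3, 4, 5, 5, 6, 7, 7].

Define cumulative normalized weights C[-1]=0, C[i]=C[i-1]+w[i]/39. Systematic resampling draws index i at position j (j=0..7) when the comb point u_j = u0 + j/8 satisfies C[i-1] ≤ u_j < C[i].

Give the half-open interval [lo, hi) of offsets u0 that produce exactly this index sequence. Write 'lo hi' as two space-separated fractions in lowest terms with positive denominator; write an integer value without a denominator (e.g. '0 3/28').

9/104 3/26

C = [7/39, 7/39, 8/39, 11/39, 6/13, 8/13, 32/39, 1]
j=0 picked index 0: u0 ∈ [0, 7/39)
j=1 picked index 3: u0 ∈ [25/312, 49/312)
j=2 picked index 4: u0 ∈ [5/156, 11/52)
j=3 picked index 5: u0 ∈ [9/104, 25/104)
j=4 picked index 5: u0 ∈ [-1/26, 3/26)
j=5 picked index 6: u0 ∈ [-1/104, 61/312)
j=6 picked index 7: u0 ∈ [11/156, 1/4)
j=7 picked index 7: u0 ∈ [-17/312, 1/8)
intersection: [9/104, 3/26)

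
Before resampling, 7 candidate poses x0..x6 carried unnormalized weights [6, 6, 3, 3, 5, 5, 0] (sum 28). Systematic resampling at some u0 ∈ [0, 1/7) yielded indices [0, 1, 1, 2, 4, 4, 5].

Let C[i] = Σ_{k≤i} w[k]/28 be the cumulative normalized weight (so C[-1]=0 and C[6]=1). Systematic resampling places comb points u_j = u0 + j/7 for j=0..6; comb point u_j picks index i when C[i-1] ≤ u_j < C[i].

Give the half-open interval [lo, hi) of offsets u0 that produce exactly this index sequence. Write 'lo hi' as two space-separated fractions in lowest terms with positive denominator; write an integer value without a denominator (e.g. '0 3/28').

C = [3/14, 3/7, 15/28, 9/14, 23/28, 1, 1]
j=0 picked index 0: u0 ∈ [0, 3/14)
j=1 picked index 1: u0 ∈ [1/14, 2/7)
j=2 picked index 1: u0 ∈ [-1/14, 1/7)
j=3 picked index 2: u0 ∈ [0, 3/28)
j=4 picked index 4: u0 ∈ [1/14, 1/4)
j=5 picked index 4: u0 ∈ [-1/14, 3/28)
j=6 picked index 5: u0 ∈ [-1/28, 1/7)
intersection: [1/14, 3/28)

1/14 3/28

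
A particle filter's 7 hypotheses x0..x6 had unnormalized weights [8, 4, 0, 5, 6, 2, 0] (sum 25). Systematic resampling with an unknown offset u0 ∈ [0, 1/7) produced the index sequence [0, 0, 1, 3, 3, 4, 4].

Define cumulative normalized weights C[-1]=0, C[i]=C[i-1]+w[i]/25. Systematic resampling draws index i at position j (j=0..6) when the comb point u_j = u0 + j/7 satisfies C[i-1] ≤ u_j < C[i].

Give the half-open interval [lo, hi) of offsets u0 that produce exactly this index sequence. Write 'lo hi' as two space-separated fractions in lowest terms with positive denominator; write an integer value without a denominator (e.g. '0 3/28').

9/175 11/175

C = [8/25, 12/25, 12/25, 17/25, 23/25, 1, 1]
j=0 picked index 0: u0 ∈ [0, 8/25)
j=1 picked index 0: u0 ∈ [-1/7, 31/175)
j=2 picked index 1: u0 ∈ [6/175, 34/175)
j=3 picked index 3: u0 ∈ [9/175, 44/175)
j=4 picked index 3: u0 ∈ [-16/175, 19/175)
j=5 picked index 4: u0 ∈ [-6/175, 36/175)
j=6 picked index 4: u0 ∈ [-31/175, 11/175)
intersection: [9/175, 11/175)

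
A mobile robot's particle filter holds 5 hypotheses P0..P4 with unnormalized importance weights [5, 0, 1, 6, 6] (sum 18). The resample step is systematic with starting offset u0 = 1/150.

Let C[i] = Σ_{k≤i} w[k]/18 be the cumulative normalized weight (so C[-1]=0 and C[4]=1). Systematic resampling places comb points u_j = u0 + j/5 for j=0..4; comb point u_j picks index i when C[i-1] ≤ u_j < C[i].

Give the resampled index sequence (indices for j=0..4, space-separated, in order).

0 0 3 3 4

C = [5/18, 5/18, 1/3, 2/3, 1]
j=0: u_0=1/150 ∈ [0, 5/18) → index 0
j=1: u_1=31/150 ∈ [0, 5/18) → index 0
j=2: u_2=61/150 ∈ [1/3, 2/3) → index 3
j=3: u_3=91/150 ∈ [1/3, 2/3) → index 3
j=4: u_4=121/150 ∈ [2/3, 1) → index 4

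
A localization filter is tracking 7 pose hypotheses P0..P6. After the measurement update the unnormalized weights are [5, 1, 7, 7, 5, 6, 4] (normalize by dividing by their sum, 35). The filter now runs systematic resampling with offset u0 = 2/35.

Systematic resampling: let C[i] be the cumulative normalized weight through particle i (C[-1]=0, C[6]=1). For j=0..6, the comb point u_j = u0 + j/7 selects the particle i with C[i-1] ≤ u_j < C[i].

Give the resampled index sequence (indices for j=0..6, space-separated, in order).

0 2 2 3 4 5 6

C = [1/7, 6/35, 13/35, 4/7, 5/7, 31/35, 1]
j=0: u_0=2/35 ∈ [0, 1/7) → index 0
j=1: u_1=1/5 ∈ [6/35, 13/35) → index 2
j=2: u_2=12/35 ∈ [6/35, 13/35) → index 2
j=3: u_3=17/35 ∈ [13/35, 4/7) → index 3
j=4: u_4=22/35 ∈ [4/7, 5/7) → index 4
j=5: u_5=27/35 ∈ [5/7, 31/35) → index 5
j=6: u_6=32/35 ∈ [31/35, 1) → index 6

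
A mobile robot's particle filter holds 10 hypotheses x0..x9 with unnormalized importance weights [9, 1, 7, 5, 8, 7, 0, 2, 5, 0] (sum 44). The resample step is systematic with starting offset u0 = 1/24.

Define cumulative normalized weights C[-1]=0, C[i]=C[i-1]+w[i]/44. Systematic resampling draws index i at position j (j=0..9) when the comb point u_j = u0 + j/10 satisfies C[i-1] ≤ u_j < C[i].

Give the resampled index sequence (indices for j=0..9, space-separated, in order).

C = [9/44, 5/22, 17/44, 1/2, 15/22, 37/44, 37/44, 39/44, 1, 1]
j=0: u_0=1/24 ∈ [0, 9/44) → index 0
j=1: u_1=17/120 ∈ [0, 9/44) → index 0
j=2: u_2=29/120 ∈ [5/22, 17/44) → index 2
j=3: u_3=41/120 ∈ [5/22, 17/44) → index 2
j=4: u_4=53/120 ∈ [17/44, 1/2) → index 3
j=5: u_5=13/24 ∈ [1/2, 15/22) → index 4
j=6: u_6=77/120 ∈ [1/2, 15/22) → index 4
j=7: u_7=89/120 ∈ [15/22, 37/44) → index 5
j=8: u_8=101/120 ∈ [37/44, 39/44) → index 7
j=9: u_9=113/120 ∈ [39/44, 1) → index 8

0 0 2 2 3 4 4 5 7 8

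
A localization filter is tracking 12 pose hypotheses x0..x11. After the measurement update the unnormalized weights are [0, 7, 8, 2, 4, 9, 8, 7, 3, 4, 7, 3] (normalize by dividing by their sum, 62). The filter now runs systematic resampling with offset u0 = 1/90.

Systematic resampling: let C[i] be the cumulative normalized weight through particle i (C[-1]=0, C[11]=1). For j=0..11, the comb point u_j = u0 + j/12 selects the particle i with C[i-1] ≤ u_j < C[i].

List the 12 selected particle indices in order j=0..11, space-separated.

1 1 2 3 5 5 6 6 7 8 10 10

C = [0, 7/62, 15/62, 17/62, 21/62, 15/31, 19/31, 45/62, 24/31, 26/31, 59/62, 1]
j=0: u_0=1/90 ∈ [0, 7/62) → index 1
j=1: u_1=17/180 ∈ [0, 7/62) → index 1
j=2: u_2=8/45 ∈ [7/62, 15/62) → index 2
j=3: u_3=47/180 ∈ [15/62, 17/62) → index 3
j=4: u_4=31/90 ∈ [21/62, 15/31) → index 5
j=5: u_5=77/180 ∈ [21/62, 15/31) → index 5
j=6: u_6=23/45 ∈ [15/31, 19/31) → index 6
j=7: u_7=107/180 ∈ [15/31, 19/31) → index 6
j=8: u_8=61/90 ∈ [19/31, 45/62) → index 7
j=9: u_9=137/180 ∈ [45/62, 24/31) → index 8
j=10: u_10=38/45 ∈ [26/31, 59/62) → index 10
j=11: u_11=167/180 ∈ [26/31, 59/62) → index 10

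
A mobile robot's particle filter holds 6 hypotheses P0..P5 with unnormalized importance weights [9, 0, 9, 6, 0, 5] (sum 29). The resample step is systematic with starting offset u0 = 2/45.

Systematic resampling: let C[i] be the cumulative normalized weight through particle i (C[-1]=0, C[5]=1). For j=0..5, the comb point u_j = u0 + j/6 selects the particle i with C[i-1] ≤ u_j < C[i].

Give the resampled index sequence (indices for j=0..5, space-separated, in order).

0 0 2 2 3 5

C = [9/29, 9/29, 18/29, 24/29, 24/29, 1]
j=0: u_0=2/45 ∈ [0, 9/29) → index 0
j=1: u_1=19/90 ∈ [0, 9/29) → index 0
j=2: u_2=17/45 ∈ [9/29, 18/29) → index 2
j=3: u_3=49/90 ∈ [9/29, 18/29) → index 2
j=4: u_4=32/45 ∈ [18/29, 24/29) → index 3
j=5: u_5=79/90 ∈ [24/29, 1) → index 5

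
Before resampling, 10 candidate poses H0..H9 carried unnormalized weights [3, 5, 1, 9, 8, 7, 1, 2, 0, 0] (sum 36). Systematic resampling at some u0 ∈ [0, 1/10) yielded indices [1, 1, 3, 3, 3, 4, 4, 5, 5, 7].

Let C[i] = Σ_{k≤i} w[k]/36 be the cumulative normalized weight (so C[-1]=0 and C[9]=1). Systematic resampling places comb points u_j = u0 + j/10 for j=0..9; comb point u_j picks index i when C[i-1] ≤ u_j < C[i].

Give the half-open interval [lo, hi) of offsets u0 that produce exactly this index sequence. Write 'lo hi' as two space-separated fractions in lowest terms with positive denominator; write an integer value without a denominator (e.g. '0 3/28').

1/12 1/10

C = [1/12, 2/9, 1/4, 1/2, 13/18, 11/12, 17/18, 1, 1, 1]
j=0 picked index 1: u0 ∈ [1/12, 2/9)
j=1 picked index 1: u0 ∈ [-1/60, 11/90)
j=2 picked index 3: u0 ∈ [1/20, 3/10)
j=3 picked index 3: u0 ∈ [-1/20, 1/5)
j=4 picked index 3: u0 ∈ [-3/20, 1/10)
j=5 picked index 4: u0 ∈ [0, 2/9)
j=6 picked index 4: u0 ∈ [-1/10, 11/90)
j=7 picked index 5: u0 ∈ [1/45, 13/60)
j=8 picked index 5: u0 ∈ [-7/90, 7/60)
j=9 picked index 7: u0 ∈ [2/45, 1/10)
intersection: [1/12, 1/10)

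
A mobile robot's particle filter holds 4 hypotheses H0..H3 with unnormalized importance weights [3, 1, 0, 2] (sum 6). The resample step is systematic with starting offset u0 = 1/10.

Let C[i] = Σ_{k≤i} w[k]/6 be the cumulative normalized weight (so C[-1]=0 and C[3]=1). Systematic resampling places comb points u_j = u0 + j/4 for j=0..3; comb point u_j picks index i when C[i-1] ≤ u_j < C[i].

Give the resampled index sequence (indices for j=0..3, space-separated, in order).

C = [1/2, 2/3, 2/3, 1]
j=0: u_0=1/10 ∈ [0, 1/2) → index 0
j=1: u_1=7/20 ∈ [0, 1/2) → index 0
j=2: u_2=3/5 ∈ [1/2, 2/3) → index 1
j=3: u_3=17/20 ∈ [2/3, 1) → index 3

0 0 1 3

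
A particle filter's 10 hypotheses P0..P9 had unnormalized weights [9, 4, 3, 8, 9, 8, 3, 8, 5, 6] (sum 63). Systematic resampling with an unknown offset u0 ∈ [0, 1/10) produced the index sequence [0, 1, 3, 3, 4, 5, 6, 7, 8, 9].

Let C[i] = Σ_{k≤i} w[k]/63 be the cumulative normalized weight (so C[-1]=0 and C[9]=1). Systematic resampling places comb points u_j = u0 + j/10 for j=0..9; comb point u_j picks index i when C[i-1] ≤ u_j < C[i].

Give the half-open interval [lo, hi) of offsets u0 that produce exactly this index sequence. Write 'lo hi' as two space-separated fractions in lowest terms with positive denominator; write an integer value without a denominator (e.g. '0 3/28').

17/315 17/210

C = [1/7, 13/63, 16/63, 8/21, 11/21, 41/63, 44/63, 52/63, 19/21, 1]
j=0 picked index 0: u0 ∈ [0, 1/7)
j=1 picked index 1: u0 ∈ [3/70, 67/630)
j=2 picked index 3: u0 ∈ [17/315, 19/105)
j=3 picked index 3: u0 ∈ [-29/630, 17/210)
j=4 picked index 4: u0 ∈ [-2/105, 13/105)
j=5 picked index 5: u0 ∈ [1/42, 19/126)
j=6 picked index 6: u0 ∈ [16/315, 31/315)
j=7 picked index 7: u0 ∈ [-1/630, 79/630)
j=8 picked index 8: u0 ∈ [8/315, 11/105)
j=9 picked index 9: u0 ∈ [1/210, 1/10)
intersection: [17/315, 17/210)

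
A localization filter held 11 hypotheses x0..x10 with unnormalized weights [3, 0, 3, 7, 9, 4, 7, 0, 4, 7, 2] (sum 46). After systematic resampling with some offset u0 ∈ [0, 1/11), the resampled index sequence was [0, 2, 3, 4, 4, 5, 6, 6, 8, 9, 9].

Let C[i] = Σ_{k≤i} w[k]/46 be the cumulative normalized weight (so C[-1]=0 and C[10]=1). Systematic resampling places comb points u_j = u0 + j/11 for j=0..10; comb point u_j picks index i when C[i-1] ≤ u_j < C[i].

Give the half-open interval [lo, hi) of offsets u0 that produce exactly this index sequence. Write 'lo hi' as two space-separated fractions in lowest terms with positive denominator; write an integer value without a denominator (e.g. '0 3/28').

C = [3/46, 3/46, 3/23, 13/46, 11/23, 13/23, 33/46, 33/46, 37/46, 22/23, 1]
j=0 picked index 0: u0 ∈ [0, 3/46)
j=1 picked index 2: u0 ∈ [-13/506, 10/253)
j=2 picked index 3: u0 ∈ [-13/253, 51/506)
j=3 picked index 4: u0 ∈ [5/506, 52/253)
j=4 picked index 4: u0 ∈ [-41/506, 29/253)
j=5 picked index 5: u0 ∈ [6/253, 28/253)
j=6 picked index 6: u0 ∈ [5/253, 87/506)
j=7 picked index 6: u0 ∈ [-18/253, 41/506)
j=8 picked index 8: u0 ∈ [-5/506, 39/506)
j=9 picked index 9: u0 ∈ [-7/506, 35/253)
j=10 picked index 9: u0 ∈ [-53/506, 12/253)
intersection: [6/253, 10/253)

6/253 10/253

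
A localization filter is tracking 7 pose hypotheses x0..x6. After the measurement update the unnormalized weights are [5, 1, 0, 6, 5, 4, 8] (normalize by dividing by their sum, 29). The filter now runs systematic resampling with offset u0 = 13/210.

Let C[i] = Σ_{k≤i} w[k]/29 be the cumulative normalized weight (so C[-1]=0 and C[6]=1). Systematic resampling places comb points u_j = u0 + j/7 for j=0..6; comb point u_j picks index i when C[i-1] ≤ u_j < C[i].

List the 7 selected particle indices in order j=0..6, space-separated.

C = [5/29, 6/29, 6/29, 12/29, 17/29, 21/29, 1]
j=0: u_0=13/210 ∈ [0, 5/29) → index 0
j=1: u_1=43/210 ∈ [5/29, 6/29) → index 1
j=2: u_2=73/210 ∈ [6/29, 12/29) → index 3
j=3: u_3=103/210 ∈ [12/29, 17/29) → index 4
j=4: u_4=19/30 ∈ [17/29, 21/29) → index 5
j=5: u_5=163/210 ∈ [21/29, 1) → index 6
j=6: u_6=193/210 ∈ [21/29, 1) → index 6

0 1 3 4 5 6 6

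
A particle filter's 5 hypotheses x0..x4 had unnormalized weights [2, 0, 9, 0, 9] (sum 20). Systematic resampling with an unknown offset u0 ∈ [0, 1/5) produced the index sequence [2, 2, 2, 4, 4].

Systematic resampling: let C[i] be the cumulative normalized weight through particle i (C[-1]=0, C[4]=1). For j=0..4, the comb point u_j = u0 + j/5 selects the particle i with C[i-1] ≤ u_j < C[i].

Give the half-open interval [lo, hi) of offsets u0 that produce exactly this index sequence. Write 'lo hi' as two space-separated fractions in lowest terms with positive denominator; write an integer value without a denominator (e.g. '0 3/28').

1/10 3/20

C = [1/10, 1/10, 11/20, 11/20, 1]
j=0 picked index 2: u0 ∈ [1/10, 11/20)
j=1 picked index 2: u0 ∈ [-1/10, 7/20)
j=2 picked index 2: u0 ∈ [-3/10, 3/20)
j=3 picked index 4: u0 ∈ [-1/20, 2/5)
j=4 picked index 4: u0 ∈ [-1/4, 1/5)
intersection: [1/10, 3/20)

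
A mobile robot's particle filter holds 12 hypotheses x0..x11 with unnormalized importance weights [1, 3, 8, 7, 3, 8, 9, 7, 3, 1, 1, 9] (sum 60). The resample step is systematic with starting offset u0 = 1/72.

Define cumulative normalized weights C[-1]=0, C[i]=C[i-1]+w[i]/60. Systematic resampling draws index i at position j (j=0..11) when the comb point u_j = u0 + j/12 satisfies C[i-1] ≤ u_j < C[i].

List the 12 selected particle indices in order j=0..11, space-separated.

0 2 2 3 4 5 6 6 7 7 10 11

C = [1/60, 1/15, 1/5, 19/60, 11/30, 1/2, 13/20, 23/30, 49/60, 5/6, 17/20, 1]
j=0: u_0=1/72 ∈ [0, 1/60) → index 0
j=1: u_1=7/72 ∈ [1/15, 1/5) → index 2
j=2: u_2=13/72 ∈ [1/15, 1/5) → index 2
j=3: u_3=19/72 ∈ [1/5, 19/60) → index 3
j=4: u_4=25/72 ∈ [19/60, 11/30) → index 4
j=5: u_5=31/72 ∈ [11/30, 1/2) → index 5
j=6: u_6=37/72 ∈ [1/2, 13/20) → index 6
j=7: u_7=43/72 ∈ [1/2, 13/20) → index 6
j=8: u_8=49/72 ∈ [13/20, 23/30) → index 7
j=9: u_9=55/72 ∈ [13/20, 23/30) → index 7
j=10: u_10=61/72 ∈ [5/6, 17/20) → index 10
j=11: u_11=67/72 ∈ [17/20, 1) → index 11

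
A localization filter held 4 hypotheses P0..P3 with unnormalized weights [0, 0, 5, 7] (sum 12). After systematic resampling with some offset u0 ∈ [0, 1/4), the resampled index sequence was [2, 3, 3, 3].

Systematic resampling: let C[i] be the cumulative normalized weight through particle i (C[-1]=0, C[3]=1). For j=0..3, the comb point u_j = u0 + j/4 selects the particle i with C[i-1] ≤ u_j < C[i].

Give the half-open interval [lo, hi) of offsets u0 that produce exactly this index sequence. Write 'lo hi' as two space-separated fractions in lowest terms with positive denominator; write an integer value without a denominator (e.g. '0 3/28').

1/6 1/4

C = [0, 0, 5/12, 1]
j=0 picked index 2: u0 ∈ [0, 5/12)
j=1 picked index 3: u0 ∈ [1/6, 3/4)
j=2 picked index 3: u0 ∈ [-1/12, 1/2)
j=3 picked index 3: u0 ∈ [-1/3, 1/4)
intersection: [1/6, 1/4)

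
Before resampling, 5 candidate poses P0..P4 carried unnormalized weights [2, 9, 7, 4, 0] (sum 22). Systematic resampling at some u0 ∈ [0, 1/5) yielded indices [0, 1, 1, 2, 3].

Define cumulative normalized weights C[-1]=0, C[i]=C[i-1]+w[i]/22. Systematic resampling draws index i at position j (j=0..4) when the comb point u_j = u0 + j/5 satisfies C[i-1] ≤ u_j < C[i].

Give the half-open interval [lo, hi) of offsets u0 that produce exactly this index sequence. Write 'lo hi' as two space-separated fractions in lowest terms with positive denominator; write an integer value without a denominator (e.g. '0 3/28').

C = [1/11, 1/2, 9/11, 1, 1]
j=0 picked index 0: u0 ∈ [0, 1/11)
j=1 picked index 1: u0 ∈ [-6/55, 3/10)
j=2 picked index 1: u0 ∈ [-17/55, 1/10)
j=3 picked index 2: u0 ∈ [-1/10, 12/55)
j=4 picked index 3: u0 ∈ [1/55, 1/5)
intersection: [1/55, 1/11)

1/55 1/11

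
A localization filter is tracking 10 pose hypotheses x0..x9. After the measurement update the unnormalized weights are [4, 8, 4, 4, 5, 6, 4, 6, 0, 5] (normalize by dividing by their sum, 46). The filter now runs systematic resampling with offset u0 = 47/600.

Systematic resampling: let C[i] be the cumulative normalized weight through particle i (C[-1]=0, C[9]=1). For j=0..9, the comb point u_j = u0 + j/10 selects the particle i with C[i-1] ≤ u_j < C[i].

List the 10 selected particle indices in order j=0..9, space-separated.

C = [2/23, 6/23, 8/23, 10/23, 25/46, 31/46, 35/46, 41/46, 41/46, 1]
j=0: u_0=47/600 ∈ [0, 2/23) → index 0
j=1: u_1=107/600 ∈ [2/23, 6/23) → index 1
j=2: u_2=167/600 ∈ [6/23, 8/23) → index 2
j=3: u_3=227/600 ∈ [8/23, 10/23) → index 3
j=4: u_4=287/600 ∈ [10/23, 25/46) → index 4
j=5: u_5=347/600 ∈ [25/46, 31/46) → index 5
j=6: u_6=407/600 ∈ [31/46, 35/46) → index 6
j=7: u_7=467/600 ∈ [35/46, 41/46) → index 7
j=8: u_8=527/600 ∈ [35/46, 41/46) → index 7
j=9: u_9=587/600 ∈ [41/46, 1) → index 9

0 1 2 3 4 5 6 7 7 9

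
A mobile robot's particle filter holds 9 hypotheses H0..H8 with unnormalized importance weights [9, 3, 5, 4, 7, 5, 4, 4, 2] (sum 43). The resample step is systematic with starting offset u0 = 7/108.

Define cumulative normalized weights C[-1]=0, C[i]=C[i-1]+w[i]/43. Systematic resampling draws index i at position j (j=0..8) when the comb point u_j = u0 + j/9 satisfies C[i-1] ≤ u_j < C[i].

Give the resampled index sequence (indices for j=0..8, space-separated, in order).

C = [9/43, 12/43, 17/43, 21/43, 28/43, 33/43, 37/43, 41/43, 1]
j=0: u_0=7/108 ∈ [0, 9/43) → index 0
j=1: u_1=19/108 ∈ [0, 9/43) → index 0
j=2: u_2=31/108 ∈ [12/43, 17/43) → index 2
j=3: u_3=43/108 ∈ [17/43, 21/43) → index 3
j=4: u_4=55/108 ∈ [21/43, 28/43) → index 4
j=5: u_5=67/108 ∈ [21/43, 28/43) → index 4
j=6: u_6=79/108 ∈ [28/43, 33/43) → index 5
j=7: u_7=91/108 ∈ [33/43, 37/43) → index 6
j=8: u_8=103/108 ∈ [41/43, 1) → index 8

0 0 2 3 4 4 5 6 8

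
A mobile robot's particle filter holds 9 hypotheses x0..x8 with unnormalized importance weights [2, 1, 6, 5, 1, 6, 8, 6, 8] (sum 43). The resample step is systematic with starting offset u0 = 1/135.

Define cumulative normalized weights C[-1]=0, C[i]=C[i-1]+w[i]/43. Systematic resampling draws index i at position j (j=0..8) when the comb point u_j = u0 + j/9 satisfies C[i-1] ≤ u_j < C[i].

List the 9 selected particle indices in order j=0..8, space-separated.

0 2 3 4 5 6 6 7 8

C = [2/43, 3/43, 9/43, 14/43, 15/43, 21/43, 29/43, 35/43, 1]
j=0: u_0=1/135 ∈ [0, 2/43) → index 0
j=1: u_1=16/135 ∈ [3/43, 9/43) → index 2
j=2: u_2=31/135 ∈ [9/43, 14/43) → index 3
j=3: u_3=46/135 ∈ [14/43, 15/43) → index 4
j=4: u_4=61/135 ∈ [15/43, 21/43) → index 5
j=5: u_5=76/135 ∈ [21/43, 29/43) → index 6
j=6: u_6=91/135 ∈ [21/43, 29/43) → index 6
j=7: u_7=106/135 ∈ [29/43, 35/43) → index 7
j=8: u_8=121/135 ∈ [35/43, 1) → index 8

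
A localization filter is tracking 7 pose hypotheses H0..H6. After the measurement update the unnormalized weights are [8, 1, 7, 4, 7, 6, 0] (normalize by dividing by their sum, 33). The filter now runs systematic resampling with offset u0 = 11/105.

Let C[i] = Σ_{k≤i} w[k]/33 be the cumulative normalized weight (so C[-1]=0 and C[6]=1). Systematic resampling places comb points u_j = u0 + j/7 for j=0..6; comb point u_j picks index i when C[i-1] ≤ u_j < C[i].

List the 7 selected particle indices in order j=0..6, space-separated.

C = [8/33, 3/11, 16/33, 20/33, 9/11, 1, 1]
j=0: u_0=11/105 ∈ [0, 8/33) → index 0
j=1: u_1=26/105 ∈ [8/33, 3/11) → index 1
j=2: u_2=41/105 ∈ [3/11, 16/33) → index 2
j=3: u_3=8/15 ∈ [16/33, 20/33) → index 3
j=4: u_4=71/105 ∈ [20/33, 9/11) → index 4
j=5: u_5=86/105 ∈ [9/11, 1) → index 5
j=6: u_6=101/105 ∈ [9/11, 1) → index 5

0 1 2 3 4 5 5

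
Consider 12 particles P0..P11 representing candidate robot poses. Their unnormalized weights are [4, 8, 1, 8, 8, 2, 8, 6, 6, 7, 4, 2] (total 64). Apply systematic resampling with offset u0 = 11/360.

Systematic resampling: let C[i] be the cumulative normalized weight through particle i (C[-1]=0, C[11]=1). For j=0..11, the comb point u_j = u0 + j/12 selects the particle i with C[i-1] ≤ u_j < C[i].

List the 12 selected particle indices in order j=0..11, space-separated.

0 1 2 3 4 4 6 7 7 8 9 10

C = [1/16, 3/16, 13/64, 21/64, 29/64, 31/64, 39/64, 45/64, 51/64, 29/32, 31/32, 1]
j=0: u_0=11/360 ∈ [0, 1/16) → index 0
j=1: u_1=41/360 ∈ [1/16, 3/16) → index 1
j=2: u_2=71/360 ∈ [3/16, 13/64) → index 2
j=3: u_3=101/360 ∈ [13/64, 21/64) → index 3
j=4: u_4=131/360 ∈ [21/64, 29/64) → index 4
j=5: u_5=161/360 ∈ [21/64, 29/64) → index 4
j=6: u_6=191/360 ∈ [31/64, 39/64) → index 6
j=7: u_7=221/360 ∈ [39/64, 45/64) → index 7
j=8: u_8=251/360 ∈ [39/64, 45/64) → index 7
j=9: u_9=281/360 ∈ [45/64, 51/64) → index 8
j=10: u_10=311/360 ∈ [51/64, 29/32) → index 9
j=11: u_11=341/360 ∈ [29/32, 31/32) → index 10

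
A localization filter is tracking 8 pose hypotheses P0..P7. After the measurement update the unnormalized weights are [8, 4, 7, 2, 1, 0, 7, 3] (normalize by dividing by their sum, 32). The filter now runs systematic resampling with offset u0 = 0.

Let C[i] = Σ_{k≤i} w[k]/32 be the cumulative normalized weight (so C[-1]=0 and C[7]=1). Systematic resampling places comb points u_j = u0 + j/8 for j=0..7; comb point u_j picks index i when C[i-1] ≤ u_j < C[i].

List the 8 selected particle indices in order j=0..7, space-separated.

0 0 1 2 2 3 6 6

C = [1/4, 3/8, 19/32, 21/32, 11/16, 11/16, 29/32, 1]
j=0: u_0=0 ∈ [0, 1/4) → index 0
j=1: u_1=1/8 ∈ [0, 1/4) → index 0
j=2: u_2=1/4 ∈ [1/4, 3/8) → index 1
j=3: u_3=3/8 ∈ [3/8, 19/32) → index 2
j=4: u_4=1/2 ∈ [3/8, 19/32) → index 2
j=5: u_5=5/8 ∈ [19/32, 21/32) → index 3
j=6: u_6=3/4 ∈ [11/16, 29/32) → index 6
j=7: u_7=7/8 ∈ [11/16, 29/32) → index 6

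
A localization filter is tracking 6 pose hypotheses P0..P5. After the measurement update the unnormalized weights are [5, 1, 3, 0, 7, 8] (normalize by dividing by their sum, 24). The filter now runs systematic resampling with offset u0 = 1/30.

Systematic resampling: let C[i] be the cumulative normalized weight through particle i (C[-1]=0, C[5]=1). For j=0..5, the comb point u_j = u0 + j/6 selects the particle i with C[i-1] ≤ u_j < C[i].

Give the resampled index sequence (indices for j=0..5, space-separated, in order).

C = [5/24, 1/4, 3/8, 3/8, 2/3, 1]
j=0: u_0=1/30 ∈ [0, 5/24) → index 0
j=1: u_1=1/5 ∈ [0, 5/24) → index 0
j=2: u_2=11/30 ∈ [1/4, 3/8) → index 2
j=3: u_3=8/15 ∈ [3/8, 2/3) → index 4
j=4: u_4=7/10 ∈ [2/3, 1) → index 5
j=5: u_5=13/15 ∈ [2/3, 1) → index 5

0 0 2 4 5 5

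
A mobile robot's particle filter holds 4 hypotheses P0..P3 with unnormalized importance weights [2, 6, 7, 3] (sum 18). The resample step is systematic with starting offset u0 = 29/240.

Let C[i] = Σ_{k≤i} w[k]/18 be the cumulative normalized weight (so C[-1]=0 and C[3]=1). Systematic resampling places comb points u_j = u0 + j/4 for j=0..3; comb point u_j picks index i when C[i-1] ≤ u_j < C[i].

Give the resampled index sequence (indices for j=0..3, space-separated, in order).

1 1 2 3

C = [1/9, 4/9, 5/6, 1]
j=0: u_0=29/240 ∈ [1/9, 4/9) → index 1
j=1: u_1=89/240 ∈ [1/9, 4/9) → index 1
j=2: u_2=149/240 ∈ [4/9, 5/6) → index 2
j=3: u_3=209/240 ∈ [5/6, 1) → index 3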